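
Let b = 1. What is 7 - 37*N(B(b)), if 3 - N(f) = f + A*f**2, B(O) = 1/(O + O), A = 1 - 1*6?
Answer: -527/4 ≈ -131.75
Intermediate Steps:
A = -5 (A = 1 - 6 = -5)
B(O) = 1/(2*O)
N(f) = 3 - f + 5*f**2 (N(f) = 3 - (f - 5*f**2) = 3 + (-f + 5*f**2) = 3 - f + 5*f**2)
7 - 37*N(B(b)) = 7 - 37*(3 - 1/(2*1) + 5*((1/2)/1)**2) = 7 - 37*(3 - 1/2 + 5*((1/2)*1)**2) = 7 - 37*(3 - 1*1/2 + 5*(1/2)**2) = 7 - 37*(3 - 1/2 + 5*(1/4)) = 7 - 37*(3 - 1/2 + 5/4) = 7 - 37*15/4 = 7 - 555/4 = -527/4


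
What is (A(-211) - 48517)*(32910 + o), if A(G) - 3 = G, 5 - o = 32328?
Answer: -28601575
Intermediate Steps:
o = -32323 (o = 5 - 1*32328 = 5 - 32328 = -32323)
A(G) = 3 + G
(A(-211) - 48517)*(32910 + o) = ((3 - 211) - 48517)*(32910 - 32323) = (-208 - 48517)*587 = -48725*587 = -28601575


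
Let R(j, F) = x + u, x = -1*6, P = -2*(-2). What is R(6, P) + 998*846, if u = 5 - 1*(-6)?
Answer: 844313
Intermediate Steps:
P = 4
u = 11 (u = 5 + 6 = 11)
x = -6
R(j, F) = 5 (R(j, F) = -6 + 11 = 5)
R(6, P) + 998*846 = 5 + 998*846 = 5 + 844308 = 844313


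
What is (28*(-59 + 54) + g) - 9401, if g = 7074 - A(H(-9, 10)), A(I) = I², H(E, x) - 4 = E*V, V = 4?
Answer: -3491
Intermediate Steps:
H(E, x) = 4 + 4*E (H(E, x) = 4 + E*4 = 4 + 4*E)
g = 6050 (g = 7074 - (4 + 4*(-9))² = 7074 - (4 - 36)² = 7074 - 1*(-32)² = 7074 - 1*1024 = 7074 - 1024 = 6050)
(28*(-59 + 54) + g) - 9401 = (28*(-59 + 54) + 6050) - 9401 = (28*(-5) + 6050) - 9401 = (-140 + 6050) - 9401 = 5910 - 9401 = -3491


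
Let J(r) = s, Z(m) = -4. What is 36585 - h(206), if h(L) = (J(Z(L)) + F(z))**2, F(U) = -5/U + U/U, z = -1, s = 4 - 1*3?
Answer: 36536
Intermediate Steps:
s = 1 (s = 4 - 3 = 1)
J(r) = 1
F(U) = 1 - 5/U (F(U) = -5/U + 1 = 1 - 5/U)
h(L) = 49 (h(L) = (1 + (-5 - 1)/(-1))**2 = (1 - 1*(-6))**2 = (1 + 6)**2 = 7**2 = 49)
36585 - h(206) = 36585 - 1*49 = 36585 - 49 = 36536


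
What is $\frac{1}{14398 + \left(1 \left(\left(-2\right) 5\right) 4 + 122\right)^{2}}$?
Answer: $\frac{1}{21122} \approx 4.7344 \cdot 10^{-5}$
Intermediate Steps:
$\frac{1}{14398 + \left(1 \left(\left(-2\right) 5\right) 4 + 122\right)^{2}} = \frac{1}{14398 + \left(1 \left(-10\right) 4 + 122\right)^{2}} = \frac{1}{14398 + \left(\left(-10\right) 4 + 122\right)^{2}} = \frac{1}{14398 + \left(-40 + 122\right)^{2}} = \frac{1}{14398 + 82^{2}} = \frac{1}{14398 + 6724} = \frac{1}{21122}$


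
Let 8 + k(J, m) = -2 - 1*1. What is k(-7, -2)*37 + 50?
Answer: -357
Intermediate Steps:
k(J, m) = -11 (k(J, m) = -8 + (-2 - 1*1) = -8 + (-2 - 1) = -8 - 3 = -11)
k(-7, -2)*37 + 50 = -11*37 + 50 = -407 + 50 = -357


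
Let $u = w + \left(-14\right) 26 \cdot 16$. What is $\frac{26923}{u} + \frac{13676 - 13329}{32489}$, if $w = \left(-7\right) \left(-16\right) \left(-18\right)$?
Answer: $- \frac{871980867}{254713760} \approx -3.4234$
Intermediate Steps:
$w = -2016$ ($w = 112 \left(-18\right) = -2016$)
$u = -7840$ ($u = -2016 + \left(-14\right) 26 \cdot 16 = -2016 - 5824 = -7840$)
$\frac{26923}{u} + \frac{13676 - 13329}{32489} = \frac{26923}{-7840} + \frac{13676 - 13329}{32489} = 26923 \left(- \frac{1}{7840}\right) + \left(13676 - 13329\right) \frac{1}{32489} = - \frac{26923}{7840} + 347 \cdot \frac{1}{32489} = - \frac{26923}{7840} + \frac{347}{32489} = - \frac{871980867}{254713760}$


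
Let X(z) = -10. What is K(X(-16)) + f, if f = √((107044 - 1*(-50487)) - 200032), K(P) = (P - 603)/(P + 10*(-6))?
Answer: 613/70 + I*√42501 ≈ 8.7571 + 206.16*I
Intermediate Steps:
K(P) = (-603 + P)/(-60 + P) (K(P) = (-603 + P)/(P - 60) = (-603 + P)/(-60 + P))
f = I*√42501 (f = √((107044 + 50487) - 200032) = √(157531 - 200032) = √(-42501) = I*√42501 ≈ 206.16*I)
K(X(-16)) + f = (-603 - 10)/(-60 - 10) + I*√42501 = -613/(-70) + I*√42501 = -1/70*(-613) + I*√42501 = 613/70 + I*√42501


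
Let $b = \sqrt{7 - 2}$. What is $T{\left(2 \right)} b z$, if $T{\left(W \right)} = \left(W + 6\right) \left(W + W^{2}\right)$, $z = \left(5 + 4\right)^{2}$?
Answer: $3888 \sqrt{5} \approx 8693.8$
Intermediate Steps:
$z = 81$ ($z = 9^{2} = 81$)
$T{\left(W \right)} = \left(6 + W\right) \left(W + W^{2}\right)$
$b = \sqrt{5} \approx 2.2361$
$T{\left(2 \right)} b z = 2 \left(6 + 2^{2} + 7 \cdot 2\right) \sqrt{5} \cdot 81 = 2 \left(6 + 4 + 14\right) \sqrt{5} \cdot 81 = 2 \cdot 24 \sqrt{5} \cdot 81 = 48 \sqrt{5} \cdot 81 = 3888 \sqrt{5}$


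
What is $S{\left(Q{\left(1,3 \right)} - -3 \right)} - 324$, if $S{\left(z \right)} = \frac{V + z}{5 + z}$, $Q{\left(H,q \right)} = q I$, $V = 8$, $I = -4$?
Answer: $- \frac{1295}{4} \approx -323.75$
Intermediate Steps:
$Q{\left(H,q \right)} = - 4 q$ ($Q{\left(H,q \right)} = q \left(-4\right) = - 4 q$)
$S{\left(z \right)} = \frac{8 + z}{5 + z}$
$S{\left(Q{\left(1,3 \right)} - -3 \right)} - 324 = \frac{8 - 9}{5 - 9} - 324 = \frac{1}{-4} \left(-1\right) - 324 = \left(- \frac{1}{4}\right) \left(-1\right) - 324 = \frac{1}{4} - 324 = - \frac{1295}{4}$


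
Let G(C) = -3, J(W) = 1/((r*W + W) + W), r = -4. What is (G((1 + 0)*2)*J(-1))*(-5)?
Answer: 15/2 ≈ 7.5000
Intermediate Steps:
J(W) = -1/(2*W) (J(W) = 1/((-4*W + W) + W) = 1/(-3*W + W) = 1/(-2*W) = -1/(2*W))
(G((1 + 0)*2)*J(-1))*(-5) = -(-3)/(2*(-1))*(-5) = -(-3)*(-1)/2*(-5) = -3*½*(-5) = -3/2*(-5) = 15/2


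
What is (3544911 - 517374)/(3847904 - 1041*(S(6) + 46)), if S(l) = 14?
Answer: 3027537/3785444 ≈ 0.79978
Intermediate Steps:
(3544911 - 517374)/(3847904 - 1041*(S(6) + 46)) = (3544911 - 517374)/(3847904 - 1041*(14 + 46)) = 3027537/(3847904 - 1041*60) = 3027537/(3847904 - 62460) = 3027537/3785444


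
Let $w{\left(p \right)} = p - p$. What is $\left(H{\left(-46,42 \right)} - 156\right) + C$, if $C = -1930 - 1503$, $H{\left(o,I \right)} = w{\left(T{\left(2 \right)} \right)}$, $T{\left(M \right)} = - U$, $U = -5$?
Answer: $-3589$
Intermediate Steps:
$T{\left(M \right)} = 5$ ($T{\left(M \right)} = \left(-1\right) \left(-5\right) = 5$)
$w{\left(p \right)} = 0$
$H{\left(o,I \right)} = 0$
$C = -3433$
$\left(H{\left(-46,42 \right)} - 156\right) + C = \left(0 - 156\right) - 3433 = -156 - 3433 = -3589$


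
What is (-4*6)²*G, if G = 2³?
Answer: 4608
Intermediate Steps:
G = 8
(-4*6)²*G = (-4*6)²*8 = (-24)²*8 = 576*8 = 4608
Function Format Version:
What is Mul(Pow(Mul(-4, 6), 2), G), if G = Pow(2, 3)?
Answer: 4608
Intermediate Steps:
G = 8
Mul(Pow(Mul(-4, 6), 2), G) = Mul(Pow(Mul(-4, 6), 2), 8) = Mul(Pow(-24, 2), 8) = Mul(576, 8) = 4608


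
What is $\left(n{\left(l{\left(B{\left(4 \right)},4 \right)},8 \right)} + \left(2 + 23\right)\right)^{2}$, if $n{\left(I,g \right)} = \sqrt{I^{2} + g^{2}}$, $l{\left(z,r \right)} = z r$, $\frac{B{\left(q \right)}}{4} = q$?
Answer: $4785 + 400 \sqrt{65} \approx 8009.9$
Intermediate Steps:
$B{\left(q \right)} = 4 q$
$l{\left(z,r \right)} = r z$
$\left(n{\left(l{\left(B{\left(4 \right)},4 \right)},8 \right)} + \left(2 + 23\right)\right)^{2} = \left(\sqrt{\left(4 \cdot 4 \cdot 4\right)^{2} + 8^{2}} + \left(2 + 23\right)\right)^{2} = \left(\sqrt{\left(4 \cdot 16\right)^{2} + 64} + 25\right)^{2} = \left(\sqrt{64^{2} + 64} + 25\right)^{2} = \left(\sqrt{4096 + 64} + 25\right)^{2} = \left(\sqrt{4160} + 25\right)^{2} = \left(8 \sqrt{65} + 25\right)^{2} = \left(25 + 8 \sqrt{65}\right)^{2}$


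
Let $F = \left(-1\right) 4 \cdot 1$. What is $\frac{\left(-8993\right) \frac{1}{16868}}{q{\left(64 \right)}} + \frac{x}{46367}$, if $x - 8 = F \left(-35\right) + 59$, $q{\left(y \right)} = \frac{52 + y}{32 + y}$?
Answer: $- \frac{2476555935}{5670359531} \approx -0.43675$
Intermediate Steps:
$q{\left(y \right)} = \frac{52 + y}{32 + y}$
$F = -4$ ($F = \left(-4\right) 1 = -4$)
$x = 207$ ($x = 8 + \left(\left(-4\right) \left(-35\right) + 59\right) = 8 + \left(140 + 59\right) = 8 + 199 = 207$)
$\frac{\left(-8993\right) \frac{1}{16868}}{q{\left(64 \right)}} + \frac{x}{46367} = \frac{\left(-8993\right) \frac{1}{16868}}{\frac{1}{32 + 64} \left(52 + 64\right)} + \frac{207}{46367} = \frac{\left(-8993\right) \frac{1}{16868}}{\frac{1}{96} \cdot 116} + 207 \cdot \frac{1}{46367} = - \frac{8993}{16868 \cdot \frac{1}{96} \cdot 116} + \frac{207}{46367} = - \frac{8993}{16868 \cdot \frac{29}{24}} + \frac{207}{46367} = \left(- \frac{8993}{16868}\right) \frac{24}{29} + \frac{207}{46367} = - \frac{53958}{122293} + \frac{207}{46367} = - \frac{2476555935}{5670359531}$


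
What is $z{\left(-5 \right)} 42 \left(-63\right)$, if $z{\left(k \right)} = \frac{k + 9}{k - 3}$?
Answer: $1323$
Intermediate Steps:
$z{\left(k \right)} = \frac{9 + k}{-3 + k}$
$z{\left(-5 \right)} 42 \left(-63\right) = \frac{9 - 5}{-3 - 5} \cdot 42 \left(-63\right) = \frac{1}{-8} \cdot 4 \cdot 42 \left(-63\right) = \left(- \frac{1}{8}\right) 4 \cdot 42 \left(-63\right) = \left(- \frac{1}{2}\right) 42 \left(-63\right) = \left(-21\right) \left(-63\right) = 1323$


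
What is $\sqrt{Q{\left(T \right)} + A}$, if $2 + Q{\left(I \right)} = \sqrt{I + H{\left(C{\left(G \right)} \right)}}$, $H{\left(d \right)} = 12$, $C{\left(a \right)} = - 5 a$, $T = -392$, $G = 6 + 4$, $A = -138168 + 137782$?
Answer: $\sqrt{-388 + 2 i \sqrt{95}} \approx 0.4947 + 19.704 i$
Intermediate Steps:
$A = -386$
$G = 10$
$Q{\left(I \right)} = -2 + \sqrt{12 + I}$ ($Q{\left(I \right)} = -2 + \sqrt{I + 12} = -2 + \sqrt{12 + I}$)
$\sqrt{Q{\left(T \right)} + A} = \sqrt{\left(-2 + \sqrt{12 - 392}\right) - 386} = \sqrt{\left(-2 + \sqrt{-380}\right) - 386} = \sqrt{\left(-2 + 2 i \sqrt{95}\right) - 386} = \sqrt{-388 + 2 i \sqrt{95}}$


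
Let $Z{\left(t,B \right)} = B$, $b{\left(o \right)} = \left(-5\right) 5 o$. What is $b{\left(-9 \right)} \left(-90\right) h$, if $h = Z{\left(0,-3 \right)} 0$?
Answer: $0$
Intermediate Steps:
$b{\left(o \right)} = - 25 o$
$h = 0$ ($h = \left(-3\right) 0 = 0$)
$b{\left(-9 \right)} \left(-90\right) h = \left(-25\right) \left(-9\right) \left(-90\right) 0 = 225 \left(-90\right) 0 = \left(-20250\right) 0 = 0$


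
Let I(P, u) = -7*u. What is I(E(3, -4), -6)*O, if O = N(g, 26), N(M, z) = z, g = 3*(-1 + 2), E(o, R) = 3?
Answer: 1092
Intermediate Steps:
g = 3 (g = 3*1 = 3)
O = 26
I(E(3, -4), -6)*O = -7*(-6)*26 = 42*26 = 1092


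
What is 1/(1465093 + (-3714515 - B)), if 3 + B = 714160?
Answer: -1/2963579 ≈ -3.3743e-7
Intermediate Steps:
B = 714157 (B = -3 + 714160 = 714157)
1/(1465093 + (-3714515 - B)) = 1/(1465093 + (-3714515 - 1*714157)) = 1/(1465093 + (-3714515 - 714157)) = 1/(1465093 - 4428672) = 1/(-2963579) = -1/2963579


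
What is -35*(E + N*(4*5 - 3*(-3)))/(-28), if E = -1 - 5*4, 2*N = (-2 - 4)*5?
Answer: -570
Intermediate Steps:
N = -15 (N = ((-2 - 4)*5)/2 = (-6*5)/2 = (½)*(-30) = -15)
E = -21 (E = -1 - 20 = -21)
-35*(E + N*(4*5 - 3*(-3)))/(-28) = -35*(-21 - 15*(4*5 - 3*(-3)))/(-28) = -35*(-21 - 15*(20 + 9))*(-1/28) = -35*(-21 - 15*29)*(-1/28) = -35*(-21 - 435)*(-1/28) = -35*(-456)*(-1/28) = 15960*(-1/28) = -570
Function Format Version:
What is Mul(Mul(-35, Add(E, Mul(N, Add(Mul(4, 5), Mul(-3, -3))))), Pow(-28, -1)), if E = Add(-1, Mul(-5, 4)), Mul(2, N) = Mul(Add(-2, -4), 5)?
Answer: -570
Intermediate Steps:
N = -15 (N = Mul(Rational(1, 2), Mul(Add(-2, -4), 5)) = Mul(Rational(1, 2), Mul(-6, 5)) = Mul(Rational(1, 2), -30) = -15)
E = -21 (E = Add(-1, -20) = -21)
Mul(Mul(-35, Add(E, Mul(N, Add(Mul(4, 5), Mul(-3, -3))))), Pow(-28, -1)) = Mul(Mul(-35, Add(-21, Mul(-15, Add(Mul(4, 5), Mul(-3, -3))))), Pow(-28, -1)) = Mul(Mul(-35, Add(-21, Mul(-15, Add(20, 9)))), Rational(-1, 28)) = Mul(Mul(-35, Add(-21, Mul(-15, 29))), Rational(-1, 28)) = Mul(Mul(-35, Add(-21, -435)), Rational(-1, 28)) = Mul(Mul(-35, -456), Rational(-1, 28)) = Mul(15960, Rational(-1, 28)) = -570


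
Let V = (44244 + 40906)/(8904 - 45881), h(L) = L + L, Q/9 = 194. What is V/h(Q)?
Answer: -42575/64561842 ≈ -0.00065945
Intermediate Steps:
Q = 1746 (Q = 9*194 = 1746)
h(L) = 2*L
V = -85150/36977 (V = 85150/(-36977) = 85150*(-1/36977) = -85150/36977 ≈ -2.3028)
V/h(Q) = -85150/(36977*(2*1746)) = -85150/36977/3492 = -85150/36977*1/3492 = -42575/64561842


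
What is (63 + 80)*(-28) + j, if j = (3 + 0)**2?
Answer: -3995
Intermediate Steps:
j = 9 (j = 3**2 = 9)
(63 + 80)*(-28) + j = (63 + 80)*(-28) + 9 = 143*(-28) + 9 = -4004 + 9 = -3995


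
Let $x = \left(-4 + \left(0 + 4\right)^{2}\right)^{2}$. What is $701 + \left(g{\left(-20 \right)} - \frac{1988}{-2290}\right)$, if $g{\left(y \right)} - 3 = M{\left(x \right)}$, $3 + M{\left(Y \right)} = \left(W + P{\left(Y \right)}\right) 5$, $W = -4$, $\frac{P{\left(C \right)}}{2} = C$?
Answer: $\frac{2429539}{1145} \approx 2121.9$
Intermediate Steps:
$P{\left(C \right)} = 2 C$
$x = 144$ ($x = \left(-4 + 4^{2}\right)^{2} = \left(-4 + 16\right)^{2} = 12^{2} = 144$)
$M{\left(Y \right)} = -23 + 10 Y$ ($M{\left(Y \right)} = -3 + \left(-4 + 2 Y\right) 5 = -3 + \left(-20 + 10 Y\right) = -23 + 10 Y$)
$g{\left(y \right)} = 1420$ ($g{\left(y \right)} = 3 + \left(-23 + 10 \cdot 144\right) = 3 + \left(-23 + 1440\right) = 3 + 1417 = 1420$)
$701 + \left(g{\left(-20 \right)} - \frac{1988}{-2290}\right) = 701 + \left(1420 - \frac{1988}{-2290}\right) = 701 + \left(1420 - - \frac{994}{1145}\right) = 701 + \left(1420 + \frac{994}{1145}\right) = 701 + \frac{1626894}{1145} = \frac{2429539}{1145}$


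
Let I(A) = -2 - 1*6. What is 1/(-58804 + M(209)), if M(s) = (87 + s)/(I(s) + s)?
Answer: -201/11819308 ≈ -1.7006e-5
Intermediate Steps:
I(A) = -8 (I(A) = -2 - 6 = -8)
M(s) = (87 + s)/(-8 + s)
1/(-58804 + M(209)) = 1/(-58804 + (87 + 209)/(-8 + 209)) = 1/(-58804 + 296/201) = 1/(-11819308/201) = -201/11819308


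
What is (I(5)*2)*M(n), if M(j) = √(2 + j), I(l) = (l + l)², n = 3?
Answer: 200*√5 ≈ 447.21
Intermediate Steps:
I(l) = 4*l² (I(l) = (2*l)² = 4*l²)
(I(5)*2)*M(n) = ((4*5²)*2)*√(2 + 3) = ((4*25)*2)*√5 = (100*2)*√5 = 200*√5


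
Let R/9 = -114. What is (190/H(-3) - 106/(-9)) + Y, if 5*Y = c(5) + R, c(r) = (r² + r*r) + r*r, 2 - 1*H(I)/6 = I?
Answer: -7744/45 ≈ -172.09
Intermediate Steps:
R = -1026 (R = 9*(-114) = -1026)
H(I) = 12 - 6*I
c(r) = 3*r² (c(r) = (r² + r²) + r² = 2*r² + r² = 3*r²)
Y = -951/5 (Y = (3*5² - 1026)/5 = (3*25 - 1026)/5 = (75 - 1026)/5 = (⅕)*(-951) = -951/5 ≈ -190.20)
(190/H(-3) - 106/(-9)) + Y = (190/(12 - 6*(-3)) - 106/(-9)) - 951/5 = (190/(12 + 18) - 106*(-⅑)) - 951/5 = (190/30 + 106/9) - 951/5 = (190*(1/30) + 106/9) - 951/5 = (19/3 + 106/9) - 951/5 = 163/9 - 951/5 = -7744/45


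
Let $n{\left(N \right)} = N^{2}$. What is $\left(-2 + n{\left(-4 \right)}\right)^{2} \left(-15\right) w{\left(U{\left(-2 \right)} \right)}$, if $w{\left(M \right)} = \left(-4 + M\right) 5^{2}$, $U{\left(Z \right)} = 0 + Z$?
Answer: $441000$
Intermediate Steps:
$U{\left(Z \right)} = Z$
$w{\left(M \right)} = -100 + 25 M$ ($w{\left(M \right)} = \left(-4 + M\right) 25 = -100 + 25 M$)
$\left(-2 + n{\left(-4 \right)}\right)^{2} \left(-15\right) w{\left(U{\left(-2 \right)} \right)} = \left(-2 + \left(-4\right)^{2}\right)^{2} \left(-15\right) \left(-100 + 25 \left(-2\right)\right) = \left(-2 + 16\right)^{2} \left(-15\right) \left(-100 - 50\right) = 14^{2} \left(-15\right) \left(-150\right) = 196 \left(-15\right) \left(-150\right) = \left(-2940\right) \left(-150\right) = 441000$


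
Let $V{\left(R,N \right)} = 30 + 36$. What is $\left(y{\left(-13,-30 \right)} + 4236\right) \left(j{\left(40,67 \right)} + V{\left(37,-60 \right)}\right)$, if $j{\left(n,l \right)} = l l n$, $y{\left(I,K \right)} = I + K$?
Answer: $753171818$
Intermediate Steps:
$V{\left(R,N \right)} = 66$
$j{\left(n,l \right)} = n l^{2}$ ($j{\left(n,l \right)} = l^{2} n = n l^{2}$)
$\left(y{\left(-13,-30 \right)} + 4236\right) \left(j{\left(40,67 \right)} + V{\left(37,-60 \right)}\right) = \left(\left(-13 - 30\right) + 4236\right) \left(40 \cdot 67^{2} + 66\right) = \left(-43 + 4236\right) \left(40 \cdot 4489 + 66\right) = 4193 \left(179560 + 66\right) = 4193 \cdot 179626 = 753171818$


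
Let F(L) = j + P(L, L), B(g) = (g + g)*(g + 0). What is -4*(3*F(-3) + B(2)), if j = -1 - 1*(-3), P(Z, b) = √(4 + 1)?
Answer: -56 - 12*√5 ≈ -82.833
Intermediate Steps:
P(Z, b) = √5
j = 2 (j = -1 + 3 = 2)
B(g) = 2*g² (B(g) = (2*g)*g = 2*g²)
F(L) = 2 + √5
-4*(3*F(-3) + B(2)) = -4*(3*(2 + √5) + 2*2²) = -4*((6 + 3*√5) + 2*4) = -4*((6 + 3*√5) + 8) = -4*(14 + 3*√5) = -56 - 12*√5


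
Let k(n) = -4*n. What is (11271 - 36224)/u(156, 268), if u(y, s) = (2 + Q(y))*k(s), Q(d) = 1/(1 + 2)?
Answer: 74859/7504 ≈ 9.9759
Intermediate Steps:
Q(d) = ⅓ (Q(d) = 1/3 = ⅓)
u(y, s) = -28*s/3 (u(y, s) = (2 + ⅓)*(-4*s) = 7*(-4*s)/3 = -28*s/3)
(11271 - 36224)/u(156, 268) = (11271 - 36224)/((-28/3*268)) = -24953/(-7504/3) = -24953*(-3/7504) = 74859/7504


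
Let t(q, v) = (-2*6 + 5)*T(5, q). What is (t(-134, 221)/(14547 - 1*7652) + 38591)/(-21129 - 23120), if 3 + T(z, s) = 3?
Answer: -38591/44249 ≈ -0.87213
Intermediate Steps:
T(z, s) = 0 (T(z, s) = -3 + 3 = 0)
t(q, v) = 0 (t(q, v) = (-2*6 + 5)*0 = (-12 + 5)*0 = -7*0 = 0)
(t(-134, 221)/(14547 - 1*7652) + 38591)/(-21129 - 23120) = (0/(14547 - 1*7652) + 38591)/(-21129 - 23120) = (0/(14547 - 7652) + 38591)/(-44249) = (0/6895 + 38591)*(-1/44249) = (0*(1/6895) + 38591)*(-1/44249) = (0 + 38591)*(-1/44249) = 38591*(-1/44249) = -38591/44249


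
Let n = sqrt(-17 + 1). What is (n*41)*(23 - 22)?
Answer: 164*I ≈ 164.0*I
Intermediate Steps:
n = 4*I (n = sqrt(-16) = 4*I ≈ 4.0*I)
(n*41)*(23 - 22) = ((4*I)*41)*(23 - 22) = (164*I)*1 = 164*I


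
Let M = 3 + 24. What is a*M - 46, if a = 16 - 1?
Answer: 359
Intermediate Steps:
a = 15
M = 27
a*M - 46 = 15*27 - 46 = 405 - 46 = 359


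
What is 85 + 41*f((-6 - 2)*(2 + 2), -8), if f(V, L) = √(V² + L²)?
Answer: 85 + 328*√17 ≈ 1437.4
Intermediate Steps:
f(V, L) = √(L² + V²)
85 + 41*f((-6 - 2)*(2 + 2), -8) = 85 + 41*√((-8)² + ((-6 - 2)*(2 + 2))²) = 85 + 41*√(64 + (-8*4)²) = 85 + 41*√(64 + (-32)²) = 85 + 41*√(64 + 1024) = 85 + 41*√1088 = 85 + 41*(8*√17) = 85 + 328*√17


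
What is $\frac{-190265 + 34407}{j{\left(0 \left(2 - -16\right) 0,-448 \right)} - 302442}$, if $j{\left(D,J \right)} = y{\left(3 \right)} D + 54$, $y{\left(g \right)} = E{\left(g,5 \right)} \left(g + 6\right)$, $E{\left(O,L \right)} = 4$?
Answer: $\frac{77929}{151194} \approx 0.51542$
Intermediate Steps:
$y{\left(g \right)} = 24 + 4 g$ ($y{\left(g \right)} = 4 \left(g + 6\right) = 4 \left(6 + g\right) = 24 + 4 g$)
$j{\left(D,J \right)} = 54 + 36 D$ ($j{\left(D,J \right)} = \left(24 + 4 \cdot 3\right) D + 54 = \left(24 + 12\right) D + 54 = 36 D + 54 = 54 + 36 D$)
$\frac{-190265 + 34407}{j{\left(0 \left(2 - -16\right) 0,-448 \right)} - 302442} = \frac{-190265 + 34407}{\left(54 + 36 \cdot 0 \left(2 - -16\right) 0\right) - 302442} = - \frac{155858}{\left(54 + 36 \cdot 0 \left(2 + 16\right) 0\right) - 302442} = - \frac{155858}{\left(54 + 36 \cdot 0 \cdot 18 \cdot 0\right) - 302442} = - \frac{155858}{\left(54 + 36 \cdot 0 \cdot 0\right) - 302442} = - \frac{155858}{\left(54 + 36 \cdot 0\right) - 302442} = - \frac{155858}{\left(54 + 0\right) - 302442} = - \frac{155858}{54 - 302442} = - \frac{155858}{-302388} = \left(-155858\right) \left(- \frac{1}{302388}\right) = \frac{77929}{151194}$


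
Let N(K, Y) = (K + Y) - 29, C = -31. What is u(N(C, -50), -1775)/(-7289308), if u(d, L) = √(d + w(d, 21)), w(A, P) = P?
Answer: -I*√89/7289308 ≈ -1.2942e-6*I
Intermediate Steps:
N(K, Y) = -29 + K + Y
u(d, L) = √(21 + d) (u(d, L) = √(d + 21) = √(21 + d))
u(N(C, -50), -1775)/(-7289308) = √(21 + (-29 - 31 - 50))/(-7289308) = √(21 - 110)*(-1/7289308) = √(-89)*(-1/7289308) = (I*√89)*(-1/7289308) = -I*√89/7289308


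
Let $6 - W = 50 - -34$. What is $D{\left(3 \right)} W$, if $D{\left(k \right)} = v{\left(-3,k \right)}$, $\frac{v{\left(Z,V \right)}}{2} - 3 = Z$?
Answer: $0$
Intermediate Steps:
$W = -78$ ($W = 6 - \left(50 - -34\right) = 6 - \left(50 + 34\right) = 6 - 84 = -78$)
$v{\left(Z,V \right)} = 6 + 2 Z$
$D{\left(k \right)} = 0$ ($D{\left(k \right)} = 6 + 2 \left(-3\right) = 6 - 6 = 0$)
$D{\left(3 \right)} W = 0 \left(-78\right) = 0$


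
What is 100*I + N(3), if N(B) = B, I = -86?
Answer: -8597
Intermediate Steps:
100*I + N(3) = 100*(-86) + 3 = -8600 + 3 = -8597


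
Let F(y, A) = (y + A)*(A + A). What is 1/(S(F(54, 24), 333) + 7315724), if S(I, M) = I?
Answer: 1/7319468 ≈ 1.3662e-7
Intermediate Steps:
F(y, A) = 2*A*(A + y) (F(y, A) = (A + y)*(2*A) = 2*A*(A + y))
1/(S(F(54, 24), 333) + 7315724) = 1/(2*24*(24 + 54) + 7315724) = 1/(2*24*78 + 7315724) = 1/(3744 + 7315724) = 1/7319468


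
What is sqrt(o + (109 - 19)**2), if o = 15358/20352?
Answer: sqrt(13106891361)/1272 ≈ 90.004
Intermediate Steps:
o = 7679/10176 (o = 15358*(1/20352) = 7679/10176 ≈ 0.75462)
sqrt(o + (109 - 19)**2) = sqrt(7679/10176 + (109 - 19)**2) = sqrt(7679/10176 + 90**2) = sqrt(7679/10176 + 8100) = sqrt(82433279/10176) = sqrt(13106891361)/1272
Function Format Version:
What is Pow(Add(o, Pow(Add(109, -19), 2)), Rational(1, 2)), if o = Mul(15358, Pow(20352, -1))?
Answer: Mul(Rational(1, 1272), Pow(13106891361, Rational(1, 2))) ≈ 90.004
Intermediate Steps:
o = Rational(7679, 10176) (o = Mul(15358, Rational(1, 20352)) = Rational(7679, 10176) ≈ 0.75462)
Pow(Add(o, Pow(Add(109, -19), 2)), Rational(1, 2)) = Pow(Add(Rational(7679, 10176), Pow(Add(109, -19), 2)), Rational(1, 2)) = Pow(Add(Rational(7679, 10176), Pow(90, 2)), Rational(1, 2)) = Pow(Add(Rational(7679, 10176), 8100), Rational(1, 2)) = Pow(Rational(82433279, 10176), Rational(1, 2)) = Mul(Rational(1, 1272), Pow(13106891361, Rational(1, 2)))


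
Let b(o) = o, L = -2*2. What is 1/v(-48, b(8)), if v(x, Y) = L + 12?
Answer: ⅛ ≈ 0.12500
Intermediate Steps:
L = -4
v(x, Y) = 8 (v(x, Y) = -4 + 12 = 8)
1/v(-48, b(8)) = 1/8 = ⅛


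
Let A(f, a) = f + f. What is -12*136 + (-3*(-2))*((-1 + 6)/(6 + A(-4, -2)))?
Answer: -1647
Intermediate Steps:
A(f, a) = 2*f
-12*136 + (-3*(-2))*((-1 + 6)/(6 + A(-4, -2))) = -12*136 + (-3*(-2))*((-1 + 6)/(6 + 2*(-4))) = -1632 + 6*(5/(6 - 8)) = -1632 + 6*(5/(-2)) = -1632 + 6*(5*(-1/2)) = -1632 + 6*(-5/2) = -1632 - 15 = -1647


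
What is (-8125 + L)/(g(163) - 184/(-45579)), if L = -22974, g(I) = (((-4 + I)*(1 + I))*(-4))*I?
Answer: 1417461321/774913738424 ≈ 0.0018292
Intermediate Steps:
g(I) = -4*I*(1 + I)*(-4 + I) (g(I) = (((1 + I)*(-4 + I))*(-4))*I = (-4*(1 + I)*(-4 + I))*I = -4*I*(1 + I)*(-4 + I))
(-8125 + L)/(g(163) - 184/(-45579)) = (-8125 - 22974)/(4*163*(4 - 1*163² + 3*163) - 184/(-45579)) = -31099/(4*163*(4 - 1*26569 + 489) - 184*(-1/45579)) = -31099/(4*163*(4 - 26569 + 489) + 184/45579) = -31099/(4*163*(-26076) + 184/45579) = -31099/(-17001552 + 184/45579) = -31099/(-774913738424/45579) = -31099*(-45579/774913738424) = 1417461321/774913738424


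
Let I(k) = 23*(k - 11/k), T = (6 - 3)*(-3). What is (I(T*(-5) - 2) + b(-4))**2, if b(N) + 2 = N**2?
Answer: 1838351376/1849 ≈ 9.9424e+5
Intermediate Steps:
b(N) = -2 + N**2
T = -9 (T = 3*(-3) = -9)
I(k) = -253/k + 23*k
(I(T*(-5) - 2) + b(-4))**2 = ((-253/(-9*(-5) - 2) + 23*(-9*(-5) - 2)) + (-2 + (-4)**2))**2 = ((-253/(45 - 2) + 23*(45 - 2)) + (-2 + 16))**2 = ((-253/43 + 23*43) + 14)**2 = ((-253*1/43 + 989) + 14)**2 = ((-253/43 + 989) + 14)**2 = (42274/43 + 14)**2 = (42876/43)**2 = 1838351376/1849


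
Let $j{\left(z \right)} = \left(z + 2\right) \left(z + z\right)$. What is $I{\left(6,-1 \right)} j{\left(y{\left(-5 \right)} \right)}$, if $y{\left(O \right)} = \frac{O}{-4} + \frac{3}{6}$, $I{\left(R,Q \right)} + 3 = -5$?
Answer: $-105$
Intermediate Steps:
$I{\left(R,Q \right)} = -8$ ($I{\left(R,Q \right)} = -3 - 5 = -8$)
$y{\left(O \right)} = \frac{1}{2} - \frac{O}{4}$ ($y{\left(O \right)} = O \left(- \frac{1}{4}\right) + 3 \cdot \frac{1}{6} = - \frac{O}{4} + \frac{1}{2} = \frac{1}{2} - \frac{O}{4}$)
$j{\left(z \right)} = 2 z \left(2 + z\right)$ ($j{\left(z \right)} = \left(2 + z\right) 2 z = 2 z \left(2 + z\right)$)
$I{\left(6,-1 \right)} j{\left(y{\left(-5 \right)} \right)} = - 8 \cdot 2 \left(\frac{1}{2} - - \frac{5}{4}\right) \left(2 + \left(\frac{1}{2} - - \frac{5}{4}\right)\right) = - 8 \cdot 2 \left(\frac{1}{2} + \frac{5}{4}\right) \left(2 + \left(\frac{1}{2} + \frac{5}{4}\right)\right) = - 8 \cdot 2 \cdot \frac{7}{4} \left(2 + \frac{7}{4}\right) = - 8 \cdot 2 \cdot \frac{7}{4} \cdot \frac{15}{4} = \left(-8\right) \frac{105}{8} = -105$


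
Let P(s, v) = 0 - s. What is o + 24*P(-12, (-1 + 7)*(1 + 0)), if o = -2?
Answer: 286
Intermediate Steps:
P(s, v) = -s
o + 24*P(-12, (-1 + 7)*(1 + 0)) = -2 + 24*(-1*(-12)) = -2 + 24*12 = -2 + 288 = 286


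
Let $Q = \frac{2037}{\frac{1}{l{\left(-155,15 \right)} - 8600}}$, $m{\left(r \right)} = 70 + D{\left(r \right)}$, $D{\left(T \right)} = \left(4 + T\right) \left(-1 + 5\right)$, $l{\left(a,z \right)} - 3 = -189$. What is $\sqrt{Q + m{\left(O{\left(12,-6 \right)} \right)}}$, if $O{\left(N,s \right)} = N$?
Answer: $2 i \sqrt{4474237} \approx 4230.5 i$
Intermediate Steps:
$l{\left(a,z \right)} = -186$ ($l{\left(a,z \right)} = 3 - 189 = -186$)
$D{\left(T \right)} = 16 + 4 T$ ($D{\left(T \right)} = \left(4 + T\right) 4 = 16 + 4 T$)
$m{\left(r \right)} = 86 + 4 r$ ($m{\left(r \right)} = 70 + \left(16 + 4 r\right) = 86 + 4 r$)
$Q = -17897082$ ($Q = \frac{2037}{\frac{1}{-186 - 8600}} = \frac{2037}{\frac{1}{-8786}} = \frac{2037}{- \frac{1}{8786}} = 2037 \left(-8786\right) = -17897082$)
$\sqrt{Q + m{\left(O{\left(12,-6 \right)} \right)}} = \sqrt{-17897082 + \left(86 + 4 \cdot 12\right)} = \sqrt{-17897082 + \left(86 + 48\right)} = \sqrt{-17897082 + 134} = \sqrt{-17896948} = 2 i \sqrt{4474237}$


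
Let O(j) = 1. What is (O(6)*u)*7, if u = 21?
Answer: 147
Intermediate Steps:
(O(6)*u)*7 = (1*21)*7 = 21*7 = 147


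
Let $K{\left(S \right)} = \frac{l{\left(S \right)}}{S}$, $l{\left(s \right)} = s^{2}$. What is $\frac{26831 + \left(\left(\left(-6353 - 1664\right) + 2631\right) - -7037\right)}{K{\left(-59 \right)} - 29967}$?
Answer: $- \frac{14241}{15013} \approx -0.94858$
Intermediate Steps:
$K{\left(S \right)} = S$ ($K{\left(S \right)} = \frac{S^{2}}{S} = S$)
$\frac{26831 + \left(\left(\left(-6353 - 1664\right) + 2631\right) - -7037\right)}{K{\left(-59 \right)} - 29967} = \frac{26831 + \left(\left(\left(-6353 - 1664\right) + 2631\right) - -7037\right)}{-59 - 29967} = \frac{26831 + \left(\left(-8017 + 2631\right) + 7037\right)}{-30026} = \left(26831 + \left(-5386 + 7037\right)\right) \left(- \frac{1}{30026}\right) = \left(26831 + 1651\right) \left(- \frac{1}{30026}\right) = 28482 \left(- \frac{1}{30026}\right) = - \frac{14241}{15013}$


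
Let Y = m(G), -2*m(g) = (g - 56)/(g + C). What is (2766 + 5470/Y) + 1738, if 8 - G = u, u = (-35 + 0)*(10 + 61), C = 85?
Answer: -17227072/2437 ≈ -7069.0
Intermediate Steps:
u = -2485 (u = -35*71 = -2485)
G = 2493 (G = 8 - 1*(-2485) = 8 + 2485 = 2493)
m(g) = -(-56 + g)/(2*(85 + g)) (m(g) = -(g - 56)/(2*(g + 85)) = -(-56 + g)/(2*(85 + g)))
Y = -2437/5156 (Y = (56 - 1*2493)/(2*(85 + 2493)) = (½)*(56 - 2493)/2578 = (½)*(1/2578)*(-2437) = -2437/5156 ≈ -0.47265)
(2766 + 5470/Y) + 1738 = (2766 + 5470/(-2437/5156)) + 1738 = (2766 + 5470*(-5156/2437)) + 1738 = (2766 - 28203320/2437) + 1738 = -21462578/2437 + 1738 = -17227072/2437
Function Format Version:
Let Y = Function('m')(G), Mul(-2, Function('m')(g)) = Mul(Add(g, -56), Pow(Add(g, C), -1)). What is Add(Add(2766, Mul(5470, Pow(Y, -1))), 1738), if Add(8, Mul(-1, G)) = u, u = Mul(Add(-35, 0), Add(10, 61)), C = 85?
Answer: Rational(-17227072, 2437) ≈ -7069.0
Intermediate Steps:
u = -2485 (u = Mul(-35, 71) = -2485)
G = 2493 (G = Add(8, Mul(-1, -2485)) = Add(8, 2485) = 2493)
Function('m')(g) = Mul(Rational(-1, 2), Pow(Add(85, g), -1), Add(-56, g)) (Function('m')(g) = Mul(Rational(-1, 2), Mul(Add(g, -56), Pow(Add(g, 85), -1))) = Mul(Rational(-1, 2), Mul(Add(-56, g), Pow(Add(85, g), -1))) = Mul(Rational(-1, 2), Mul(Pow(Add(85, g), -1), Add(-56, g))) = Mul(Rational(-1, 2), Pow(Add(85, g), -1), Add(-56, g)))
Y = Rational(-2437, 5156) (Y = Mul(Rational(1, 2), Pow(Add(85, 2493), -1), Add(56, Mul(-1, 2493))) = Mul(Rational(1, 2), Pow(2578, -1), Add(56, -2493)) = Mul(Rational(1, 2), Rational(1, 2578), -2437) = Rational(-2437, 5156) ≈ -0.47265)
Add(Add(2766, Mul(5470, Pow(Y, -1))), 1738) = Add(Add(2766, Mul(5470, Pow(Rational(-2437, 5156), -1))), 1738) = Add(Add(2766, Mul(5470, Rational(-5156, 2437))), 1738) = Add(Add(2766, Rational(-28203320, 2437)), 1738) = Add(Rational(-21462578, 2437), 1738) = Rational(-17227072, 2437)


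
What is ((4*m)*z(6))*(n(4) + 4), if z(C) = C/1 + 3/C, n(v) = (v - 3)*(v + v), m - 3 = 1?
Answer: 1248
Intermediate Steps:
m = 4 (m = 3 + 1 = 4)
n(v) = 2*v*(-3 + v) (n(v) = (-3 + v)*(2*v) = 2*v*(-3 + v))
z(C) = C + 3/C (z(C) = C*1 + 3/C = C + 3/C)
((4*m)*z(6))*(n(4) + 4) = ((4*4)*(6 + 3/6))*(2*4*(-3 + 4) + 4) = (16*(6 + 3*(1/6)))*(2*4*1 + 4) = (16*(6 + 1/2))*(8 + 4) = (16*(13/2))*12 = 104*12 = 1248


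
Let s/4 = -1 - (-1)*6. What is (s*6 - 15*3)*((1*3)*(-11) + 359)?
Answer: 24450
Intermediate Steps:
s = 20 (s = 4*(-1 - (-1)*6) = 4*(-1 - 1*(-6)) = 4*(-1 + 6) = 4*5 = 20)
(s*6 - 15*3)*((1*3)*(-11) + 359) = (20*6 - 15*3)*((1*3)*(-11) + 359) = (120 - 45)*(3*(-11) + 359) = 75*(-33 + 359) = 75*326 = 24450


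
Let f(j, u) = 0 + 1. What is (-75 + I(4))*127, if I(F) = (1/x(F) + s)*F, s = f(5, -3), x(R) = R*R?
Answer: -35941/4 ≈ -8985.3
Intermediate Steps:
x(R) = R²
f(j, u) = 1
s = 1
I(F) = F*(1 + F⁻²) (I(F) = (1/(F²) + 1)*F = (F⁻² + 1)*F = (1 + F⁻²)*F = F*(1 + F⁻²))
(-75 + I(4))*127 = (-75 + (4 + 1/4))*127 = (-75 + (4 + ¼))*127 = (-75 + 17/4)*127 = -283/4*127 = -35941/4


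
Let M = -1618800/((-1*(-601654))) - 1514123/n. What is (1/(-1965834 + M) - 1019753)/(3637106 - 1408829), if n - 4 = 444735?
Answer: -198816881993717224628/434437638681223043979 ≈ -0.45764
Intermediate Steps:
n = 444739 (n = 4 + 444735 = 444739)
M = -604492829/99176797 (M = -1618800/((-1*(-601654))) - 1514123/444739 = -1618800/601654 - 1514123*1/444739 = -1618800*1/601654 - 1514123/444739 = -600/223 - 1514123/444739 = -604492829/99176797 ≈ -6.0951)
(1/(-1965834 + M) - 1019753)/(3637106 - 1408829) = (1/(-1965834 - 604492829/99176797) - 1019753)/(3637106 - 1408829) = (1/(-194965724046527/99176797) - 1019753)/2228277 = (-99176797/194965724046527 - 1019753)*(1/2228277) = -198816881993717224628/194965724046527*1/2228277 = -198816881993717224628/434437638681223043979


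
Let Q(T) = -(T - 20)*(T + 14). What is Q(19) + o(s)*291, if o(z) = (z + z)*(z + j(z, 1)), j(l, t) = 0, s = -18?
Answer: 188601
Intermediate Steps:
o(z) = 2*z² (o(z) = (z + z)*(z + 0) = (2*z)*z = 2*z²)
Q(T) = -(-20 + T)*(14 + T)
Q(19) + o(s)*291 = (280 - 1*19² + 6*19) + (2*(-18)²)*291 = (280 - 1*361 + 114) + (2*324)*291 = (280 - 361 + 114) + 648*291 = 33 + 188568 = 188601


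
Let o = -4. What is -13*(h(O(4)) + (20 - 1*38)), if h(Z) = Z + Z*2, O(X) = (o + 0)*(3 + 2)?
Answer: 1014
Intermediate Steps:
O(X) = -20 (O(X) = (-4 + 0)*(3 + 2) = -4*5 = -20)
h(Z) = 3*Z (h(Z) = Z + 2*Z = 3*Z)
-13*(h(O(4)) + (20 - 1*38)) = -13*(3*(-20) + (20 - 1*38)) = -13*(-60 + (20 - 38)) = -13*(-60 - 18) = -13*(-78) = 1014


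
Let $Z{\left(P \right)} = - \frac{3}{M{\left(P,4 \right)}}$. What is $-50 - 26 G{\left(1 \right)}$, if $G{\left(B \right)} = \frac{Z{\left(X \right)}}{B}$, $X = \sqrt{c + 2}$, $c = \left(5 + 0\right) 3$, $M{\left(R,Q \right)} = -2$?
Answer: $-89$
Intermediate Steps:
$c = 15$ ($c = 5 \cdot 3 = 15$)
$X = \sqrt{17}$ ($X = \sqrt{15 + 2} = \sqrt{17} \approx 4.1231$)
$Z{\left(P \right)} = \frac{3}{2}$ ($Z{\left(P \right)} = - \frac{3}{-2} = \left(-3\right) \left(- \frac{1}{2}\right) = \frac{3}{2}$)
$G{\left(B \right)} = \frac{3}{2 B}$
$-50 - 26 G{\left(1 \right)} = -50 - 26 \frac{3}{2 \cdot 1} = -50 - 26 \cdot \frac{3}{2} \cdot 1 = -50 - 39 = -89$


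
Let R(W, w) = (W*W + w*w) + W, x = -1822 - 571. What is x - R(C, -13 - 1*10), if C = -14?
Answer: -3104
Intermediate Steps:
x = -2393
R(W, w) = W + W² + w² (R(W, w) = (W² + w²) + W = W + W² + w²)
x - R(C, -13 - 1*10) = -2393 - (-14 + (-14)² + (-13 - 1*10)²) = -2393 - (-14 + 196 + (-13 - 10)²) = -2393 - (-14 + 196 + (-23)²) = -2393 - (-14 + 196 + 529) = -2393 - 1*711 = -2393 - 711 = -3104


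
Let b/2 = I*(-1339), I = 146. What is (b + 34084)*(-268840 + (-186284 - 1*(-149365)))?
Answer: 109126610136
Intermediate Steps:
b = -390988 (b = 2*(146*(-1339)) = 2*(-195494) = -390988)
(b + 34084)*(-268840 + (-186284 - 1*(-149365))) = (-390988 + 34084)*(-268840 + (-186284 - 1*(-149365))) = -356904*(-268840 + (-186284 + 149365)) = -356904*(-268840 - 36919) = -356904*(-305759) = 109126610136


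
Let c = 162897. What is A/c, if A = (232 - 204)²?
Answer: 112/23271 ≈ 0.0048129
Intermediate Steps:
A = 784 (A = 28² = 784)
A/c = 784/162897 = 784*(1/162897) = 112/23271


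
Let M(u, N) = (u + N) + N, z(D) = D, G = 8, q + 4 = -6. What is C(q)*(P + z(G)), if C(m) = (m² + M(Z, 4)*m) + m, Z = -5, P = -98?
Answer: -5400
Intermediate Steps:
q = -10 (q = -4 - 6 = -10)
M(u, N) = u + 2*N (M(u, N) = (N + u) + N = u + 2*N)
C(m) = m² + 4*m (C(m) = (m² + (-5 + 2*4)*m) + m = (m² + (-5 + 8)*m) + m = (m² + 3*m) + m = m² + 4*m)
C(q)*(P + z(G)) = (-10*(4 - 10))*(-98 + 8) = -10*(-6)*(-90) = 60*(-90) = -5400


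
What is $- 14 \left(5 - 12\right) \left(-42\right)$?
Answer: $-4116$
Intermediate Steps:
$- 14 \left(5 - 12\right) \left(-42\right) = \left(-14\right) \left(-7\right) \left(-42\right) = 98 \left(-42\right) = -4116$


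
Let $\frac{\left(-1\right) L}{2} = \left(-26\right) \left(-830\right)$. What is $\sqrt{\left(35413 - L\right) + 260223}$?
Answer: $6 \sqrt{9411} \approx 582.06$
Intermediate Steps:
$L = -43160$ ($L = - 2 \left(\left(-26\right) \left(-830\right)\right) = \left(-2\right) 21580 = -43160$)
$\sqrt{\left(35413 - L\right) + 260223} = \sqrt{\left(35413 - -43160\right) + 260223} = \sqrt{\left(35413 + 43160\right) + 260223} = \sqrt{78573 + 260223} = \sqrt{338796} = 6 \sqrt{9411}$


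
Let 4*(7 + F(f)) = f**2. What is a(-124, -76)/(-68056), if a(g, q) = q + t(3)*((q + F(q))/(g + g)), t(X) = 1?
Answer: 20209/16877888 ≈ 0.0011974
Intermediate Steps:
F(f) = -7 + f**2/4
a(g, q) = q + (-7 + q + q**2/4)/(2*g) (a(g, q) = q + 1*((q + (-7 + q**2/4))/(g + g)) = q + 1*((-7 + q + q**2/4)/((2*g))) = q + 1*((-7 + q + q**2/4)*(1/(2*g))) = q + 1*((-7 + q + q**2/4)/(2*g)) = q + (-7 + q + q**2/4)/(2*g))
a(-124, -76)/(-68056) = ((1/8)*(-28 + (-76)**2 + 4*(-76) + 8*(-124)*(-76))/(-124))/(-68056) = ((1/8)*(-1/124)*(-28 + 5776 - 304 + 75392))*(-1/68056) = ((1/8)*(-1/124)*80836)*(-1/68056) = -20209/248*(-1/68056) = 20209/16877888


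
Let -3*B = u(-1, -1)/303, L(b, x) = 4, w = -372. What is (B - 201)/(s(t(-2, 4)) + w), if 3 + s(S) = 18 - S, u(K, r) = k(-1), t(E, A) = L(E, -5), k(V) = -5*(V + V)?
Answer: 182719/328149 ≈ 0.55682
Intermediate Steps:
k(V) = -10*V
t(E, A) = 4
u(K, r) = 10 (u(K, r) = -10*(-1) = 10)
s(S) = 15 - S (s(S) = -3 + (18 - S) = 15 - S)
B = -10/909 (B = -10/(3*303) = -⅓*10/303 = -10/909 ≈ -0.011001)
(B - 201)/(s(t(-2, 4)) + w) = (-10/909 - 201)/((15 - 1*4) - 372) = -182719/(909*((15 - 4) - 372)) = -182719/(909*(11 - 372)) = -182719/909/(-361) = -182719/909*(-1/361) = 182719/328149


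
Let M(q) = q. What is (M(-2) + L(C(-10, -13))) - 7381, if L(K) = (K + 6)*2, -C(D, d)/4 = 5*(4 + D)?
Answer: -7131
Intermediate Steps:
C(D, d) = -80 - 20*D (C(D, d) = -20*(4 + D) = -4*(20 + 5*D) = -80 - 20*D)
L(K) = 12 + 2*K (L(K) = (6 + K)*2 = 12 + 2*K)
(M(-2) + L(C(-10, -13))) - 7381 = (-2 + (12 + 2*(-80 - 20*(-10)))) - 7381 = (-2 + (12 + 2*(-80 + 200))) - 7381 = (-2 + (12 + 2*120)) - 7381 = (-2 + (12 + 240)) - 7381 = (-2 + 252) - 7381 = 250 - 7381 = -7131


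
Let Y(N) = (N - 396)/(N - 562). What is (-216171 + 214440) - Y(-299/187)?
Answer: -182509634/105393 ≈ -1731.7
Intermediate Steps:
Y(N) = (-396 + N)/(-562 + N)
(-216171 + 214440) - Y(-299/187) = (-216171 + 214440) - (-396 - 299/187)/(-562 - 299/187) = -1731 - (-396 - 299*1/187)/(-562 - 299*1/187) = -1731 - (-396 - 299/187)/(-562 - 299/187) = -1731 - (-74351)/((-105393/187)*187) = -1731 - (-187)*(-74351)/(105393*187) = -1731 - 1*74351/105393 = -1731 - 74351/105393 = -182509634/105393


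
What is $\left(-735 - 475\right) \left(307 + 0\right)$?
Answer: $-371470$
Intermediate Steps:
$\left(-735 - 475\right) \left(307 + 0\right) = \left(-735 - 475\right) 307 = \left(-1210\right) 307 = -371470$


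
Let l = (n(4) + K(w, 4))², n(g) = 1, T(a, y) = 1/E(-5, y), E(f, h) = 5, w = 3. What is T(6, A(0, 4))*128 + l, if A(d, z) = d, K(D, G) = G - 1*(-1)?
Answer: 308/5 ≈ 61.600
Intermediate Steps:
K(D, G) = 1 + G (K(D, G) = G + 1 = 1 + G)
T(a, y) = ⅕ (T(a, y) = 1/5 = ⅕)
l = 36 (l = (1 + (1 + 4))² = (1 + 5)² = 6² = 36)
T(6, A(0, 4))*128 + l = (⅕)*128 + 36 = 128/5 + 36 = 308/5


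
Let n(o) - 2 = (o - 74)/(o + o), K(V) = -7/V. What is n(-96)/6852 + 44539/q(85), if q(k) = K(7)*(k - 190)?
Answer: 9765808991/23022720 ≈ 424.18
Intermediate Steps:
n(o) = 2 + (-74 + o)/(2*o) (n(o) = 2 + (o - 74)/(o + o) = 2 + (-74 + o)/((2*o)) = 2 + (-74 + o)*(1/(2*o)) = 2 + (-74 + o)/(2*o))
q(k) = 190 - k (q(k) = (-7/7)*(k - 190) = (-7*⅐)*(-190 + k) = -(-190 + k) = 190 - k)
n(-96)/6852 + 44539/q(85) = (5/2 - 37/(-96))/6852 + 44539/(190 - 1*85) = (5/2 - 37*(-1/96))*(1/6852) + 44539/(190 - 85) = (5/2 + 37/96)*(1/6852) + 44539/105 = (277/96)*(1/6852) + 44539*(1/105) = 277/657792 + 44539/105 = 9765808991/23022720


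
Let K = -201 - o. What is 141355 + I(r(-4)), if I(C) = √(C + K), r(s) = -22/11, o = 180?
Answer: 141355 + I*√383 ≈ 1.4136e+5 + 19.57*I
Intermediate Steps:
K = -381 (K = -201 - 1*180 = -201 - 180 = -381)
r(s) = -2 (r(s) = -22*1/11 = -2)
I(C) = √(-381 + C) (I(C) = √(C - 381) = √(-381 + C))
141355 + I(r(-4)) = 141355 + √(-381 - 2) = 141355 + √(-383) = 141355 + I*√383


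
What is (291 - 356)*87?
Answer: -5655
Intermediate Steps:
(291 - 356)*87 = -65*87 = -5655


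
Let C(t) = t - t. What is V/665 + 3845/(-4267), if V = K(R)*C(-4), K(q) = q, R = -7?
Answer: -3845/4267 ≈ -0.90110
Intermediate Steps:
C(t) = 0
V = 0 (V = -7*0 = 0)
V/665 + 3845/(-4267) = 0/665 + 3845/(-4267) = 0*(1/665) + 3845*(-1/4267) = 0 - 3845/4267 = -3845/4267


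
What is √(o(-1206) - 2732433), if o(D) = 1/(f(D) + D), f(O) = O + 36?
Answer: I*√428489213394/396 ≈ 1653.0*I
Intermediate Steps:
f(O) = 36 + O
o(D) = 1/(36 + 2*D) (o(D) = 1/((36 + D) + D) = 1/(36 + 2*D))
√(o(-1206) - 2732433) = √(1/(2*(18 - 1206)) - 2732433) = √((½)/(-1188) - 2732433) = √((½)*(-1/1188) - 2732433) = √(-1/2376 - 2732433) = √(-6492260809/2376) = I*√428489213394/396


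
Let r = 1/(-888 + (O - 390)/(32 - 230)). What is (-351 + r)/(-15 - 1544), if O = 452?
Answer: 30868092/137103137 ≈ 0.22515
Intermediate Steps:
r = -99/87943 (r = 1/(-888 + (452 - 390)/(32 - 230)) = 1/(-888 + 62/(-198)) = 1/(-888 + 62*(-1/198)) = 1/(-888 - 31/99) = 1/(-87943/99) = -99/87943 ≈ -0.0011257)
(-351 + r)/(-15 - 1544) = (-351 - 99/87943)/(-15 - 1544) = -30868092/87943/(-1559) = -30868092/87943*(-1/1559) = 30868092/137103137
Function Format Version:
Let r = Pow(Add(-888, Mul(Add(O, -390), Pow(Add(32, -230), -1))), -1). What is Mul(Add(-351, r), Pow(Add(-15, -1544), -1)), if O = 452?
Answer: Rational(30868092, 137103137) ≈ 0.22515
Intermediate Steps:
r = Rational(-99, 87943) (r = Pow(Add(-888, Mul(Add(452, -390), Pow(Add(32, -230), -1))), -1) = Pow(Add(-888, Mul(62, Pow(-198, -1))), -1) = Pow(Add(-888, Mul(62, Rational(-1, 198))), -1) = Pow(Add(-888, Rational(-31, 99)), -1) = Pow(Rational(-87943, 99), -1) = Rational(-99, 87943) ≈ -0.0011257)
Mul(Add(-351, r), Pow(Add(-15, -1544), -1)) = Mul(Add(-351, Rational(-99, 87943)), Pow(Add(-15, -1544), -1)) = Mul(Rational(-30868092, 87943), Pow(-1559, -1)) = Mul(Rational(-30868092, 87943), Rational(-1, 1559)) = Rational(30868092, 137103137)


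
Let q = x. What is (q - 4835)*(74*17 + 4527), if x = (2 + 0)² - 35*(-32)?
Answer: -21468135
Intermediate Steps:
x = 1124 (x = 2² + 1120 = 4 + 1120 = 1124)
q = 1124
(q - 4835)*(74*17 + 4527) = (1124 - 4835)*(74*17 + 4527) = -3711*(1258 + 4527) = -3711*5785 = -21468135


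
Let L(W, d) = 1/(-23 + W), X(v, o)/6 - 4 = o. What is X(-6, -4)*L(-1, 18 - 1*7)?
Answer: 0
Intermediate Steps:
X(v, o) = 24 + 6*o
X(-6, -4)*L(-1, 18 - 1*7) = (24 + 6*(-4))/(-23 - 1) = (24 - 24)/(-24) = 0*(-1/24) = 0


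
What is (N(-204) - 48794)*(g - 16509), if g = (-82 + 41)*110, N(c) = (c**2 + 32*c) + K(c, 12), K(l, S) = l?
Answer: 292374290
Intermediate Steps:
N(c) = c**2 + 33*c (N(c) = (c**2 + 32*c) + c = c**2 + 33*c)
g = -4510 (g = -41*110 = -4510)
(N(-204) - 48794)*(g - 16509) = (-204*(33 - 204) - 48794)*(-4510 - 16509) = (-204*(-171) - 48794)*(-21019) = (34884 - 48794)*(-21019) = -13910*(-21019) = 292374290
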